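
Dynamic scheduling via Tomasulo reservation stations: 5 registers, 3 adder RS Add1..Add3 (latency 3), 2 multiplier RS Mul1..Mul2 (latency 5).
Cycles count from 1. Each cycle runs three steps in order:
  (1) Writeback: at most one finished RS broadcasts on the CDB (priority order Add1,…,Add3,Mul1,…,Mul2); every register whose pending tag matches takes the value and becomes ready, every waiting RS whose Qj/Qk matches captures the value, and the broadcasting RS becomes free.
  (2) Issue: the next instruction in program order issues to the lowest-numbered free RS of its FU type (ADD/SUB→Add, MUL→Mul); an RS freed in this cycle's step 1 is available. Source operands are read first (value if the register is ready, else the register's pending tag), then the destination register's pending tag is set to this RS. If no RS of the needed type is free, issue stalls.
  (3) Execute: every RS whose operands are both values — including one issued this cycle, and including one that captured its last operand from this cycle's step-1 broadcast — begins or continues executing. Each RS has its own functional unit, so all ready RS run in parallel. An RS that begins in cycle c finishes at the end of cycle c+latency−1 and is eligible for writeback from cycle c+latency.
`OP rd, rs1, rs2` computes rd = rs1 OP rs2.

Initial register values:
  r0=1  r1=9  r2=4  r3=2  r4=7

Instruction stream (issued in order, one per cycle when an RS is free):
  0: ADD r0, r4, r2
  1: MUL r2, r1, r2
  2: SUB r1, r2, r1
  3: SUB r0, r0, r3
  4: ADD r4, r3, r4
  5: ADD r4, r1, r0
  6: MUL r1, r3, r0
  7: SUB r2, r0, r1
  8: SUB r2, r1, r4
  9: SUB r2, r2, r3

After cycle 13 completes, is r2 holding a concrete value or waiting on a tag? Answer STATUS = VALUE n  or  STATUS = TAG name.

STATUS = TAG Add2

cycle 1: issue ADD r0<-Add1 // r0:Add1,r1:9,r2:4,r3:2,r4:7
cycle 2: issue MUL r2<-Mul1 // r0:Add1,r1:9,r2:Mul1,r3:2,r4:7
cycle 3: issue SUB r1<-Add2 // r0:Add1,r1:Add2,r2:Mul1,r3:2,r4:7
cycle 4: CDB Add1=11; issue SUB r0<-Add1 // r0:Add1,r1:Add2,r2:Mul1,r3:2,r4:7
cycle 5: issue ADD r4<-Add3 // r0:Add1,r1:Add2,r2:Mul1,r3:2,r4:Add3
cycle 6: stall // r0:Add1,r1:Add2,r2:Mul1,r3:2,r4:Add3
cycle 7: CDB Add1=9; issue ADD r4<-Add1 // r0:9,r1:Add2,r2:Mul1,r3:2,r4:Add1
cycle 8: CDB Add3=9; issue MUL r1<-Mul2 // r0:9,r1:Mul2,r2:Mul1,r3:2,r4:Add1
cycle 9: CDB Mul1=36; issue SUB r2<-Add3 // r0:9,r1:Mul2,r2:Add3,r3:2,r4:Add1
cycle 10: stall // r0:9,r1:Mul2,r2:Add3,r3:2,r4:Add1
cycle 11: stall // r0:9,r1:Mul2,r2:Add3,r3:2,r4:Add1
cycle 12: CDB Add2=27; issue SUB r2<-Add2 // r0:9,r1:Mul2,r2:Add2,r3:2,r4:Add1
cycle 13: CDB Mul2=18; stall // r0:9,r1:18,r2:Add2,r3:2,r4:Add1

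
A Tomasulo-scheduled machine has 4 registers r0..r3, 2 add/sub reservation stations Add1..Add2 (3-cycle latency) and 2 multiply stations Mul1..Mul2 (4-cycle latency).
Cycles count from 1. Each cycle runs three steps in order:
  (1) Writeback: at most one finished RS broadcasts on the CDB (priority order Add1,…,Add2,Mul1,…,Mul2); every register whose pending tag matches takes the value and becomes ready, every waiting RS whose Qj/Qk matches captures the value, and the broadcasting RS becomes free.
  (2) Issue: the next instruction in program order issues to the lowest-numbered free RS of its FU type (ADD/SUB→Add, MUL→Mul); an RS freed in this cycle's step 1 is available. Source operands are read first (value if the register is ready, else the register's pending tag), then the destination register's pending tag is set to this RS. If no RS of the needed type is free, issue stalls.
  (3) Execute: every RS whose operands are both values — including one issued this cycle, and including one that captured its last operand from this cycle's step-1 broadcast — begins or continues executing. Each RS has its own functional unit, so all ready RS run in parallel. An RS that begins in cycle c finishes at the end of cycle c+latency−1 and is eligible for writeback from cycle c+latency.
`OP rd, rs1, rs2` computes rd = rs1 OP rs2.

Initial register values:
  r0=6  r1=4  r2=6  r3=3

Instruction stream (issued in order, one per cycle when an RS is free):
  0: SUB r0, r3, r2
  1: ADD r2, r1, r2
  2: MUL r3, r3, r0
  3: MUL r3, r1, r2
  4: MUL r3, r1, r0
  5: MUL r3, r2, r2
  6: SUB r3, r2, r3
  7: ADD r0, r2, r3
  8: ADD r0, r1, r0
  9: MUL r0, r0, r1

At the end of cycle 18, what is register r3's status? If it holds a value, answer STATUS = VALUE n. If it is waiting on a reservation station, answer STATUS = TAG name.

STATUS = VALUE -90

cycle 1: issue SUB r0<-Add1 // r0:Add1,r1:4,r2:6,r3:3
cycle 2: issue ADD r2<-Add2 // r0:Add1,r1:4,r2:Add2,r3:3
cycle 3: issue MUL r3<-Mul1 // r0:Add1,r1:4,r2:Add2,r3:Mul1
cycle 4: CDB Add1=-3; issue MUL r3<-Mul2 // r0:-3,r1:4,r2:Add2,r3:Mul2
cycle 5: CDB Add2=10; stall // r0:-3,r1:4,r2:10,r3:Mul2
cycle 6: stall // r0:-3,r1:4,r2:10,r3:Mul2
cycle 7: stall // r0:-3,r1:4,r2:10,r3:Mul2
cycle 8: CDB Mul1=-9; issue MUL r3<-Mul1 // r0:-3,r1:4,r2:10,r3:Mul1
cycle 9: CDB Mul2=40; issue MUL r3<-Mul2 // r0:-3,r1:4,r2:10,r3:Mul2
cycle 10: issue SUB r3<-Add1 // r0:-3,r1:4,r2:10,r3:Add1
cycle 11: issue ADD r0<-Add2 // r0:Add2,r1:4,r2:10,r3:Add1
cycle 12: CDB Mul1=-12; stall // r0:Add2,r1:4,r2:10,r3:Add1
cycle 13: CDB Mul2=100; stall // r0:Add2,r1:4,r2:10,r3:Add1
cycle 14: stall // r0:Add2,r1:4,r2:10,r3:Add1
cycle 15: stall // r0:Add2,r1:4,r2:10,r3:Add1
cycle 16: CDB Add1=-90; issue ADD r0<-Add1 // r0:Add1,r1:4,r2:10,r3:-90
cycle 17: issue MUL r0<-Mul1 // r0:Mul1,r1:4,r2:10,r3:-90
cycle 18: - // r0:Mul1,r1:4,r2:10,r3:-90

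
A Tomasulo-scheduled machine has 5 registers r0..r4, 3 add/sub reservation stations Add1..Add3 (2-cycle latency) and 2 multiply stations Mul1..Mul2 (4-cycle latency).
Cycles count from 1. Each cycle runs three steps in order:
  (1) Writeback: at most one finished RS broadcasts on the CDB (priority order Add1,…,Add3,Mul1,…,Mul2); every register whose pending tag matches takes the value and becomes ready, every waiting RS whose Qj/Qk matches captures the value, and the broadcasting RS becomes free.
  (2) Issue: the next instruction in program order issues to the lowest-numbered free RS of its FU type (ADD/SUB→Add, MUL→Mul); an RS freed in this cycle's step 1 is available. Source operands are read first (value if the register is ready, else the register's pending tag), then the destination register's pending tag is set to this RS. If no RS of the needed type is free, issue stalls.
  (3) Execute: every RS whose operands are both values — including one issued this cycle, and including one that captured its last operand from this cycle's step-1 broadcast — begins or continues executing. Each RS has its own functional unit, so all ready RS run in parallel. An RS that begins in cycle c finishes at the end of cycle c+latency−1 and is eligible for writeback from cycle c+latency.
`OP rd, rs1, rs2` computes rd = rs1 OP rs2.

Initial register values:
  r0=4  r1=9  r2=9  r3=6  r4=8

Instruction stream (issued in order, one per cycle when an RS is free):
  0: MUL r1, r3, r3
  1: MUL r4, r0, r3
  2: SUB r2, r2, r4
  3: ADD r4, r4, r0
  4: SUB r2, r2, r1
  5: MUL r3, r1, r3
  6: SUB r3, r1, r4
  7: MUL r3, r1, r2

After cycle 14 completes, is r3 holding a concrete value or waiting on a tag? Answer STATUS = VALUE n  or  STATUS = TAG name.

STATUS = VALUE -1836

cycle 1: issue MUL r1<-Mul1 // r0:4,r1:Mul1,r2:9,r3:6,r4:8
cycle 2: issue MUL r4<-Mul2 // r0:4,r1:Mul1,r2:9,r3:6,r4:Mul2
cycle 3: issue SUB r2<-Add1 // r0:4,r1:Mul1,r2:Add1,r3:6,r4:Mul2
cycle 4: issue ADD r4<-Add2 // r0:4,r1:Mul1,r2:Add1,r3:6,r4:Add2
cycle 5: CDB Mul1=36; issue SUB r2<-Add3 // r0:4,r1:36,r2:Add3,r3:6,r4:Add2
cycle 6: CDB Mul2=24; issue MUL r3<-Mul1 // r0:4,r1:36,r2:Add3,r3:Mul1,r4:Add2
cycle 7: stall // r0:4,r1:36,r2:Add3,r3:Mul1,r4:Add2
cycle 8: CDB Add1=-15; issue SUB r3<-Add1 // r0:4,r1:36,r2:Add3,r3:Add1,r4:Add2
cycle 9: CDB Add2=28; issue MUL r3<-Mul2 // r0:4,r1:36,r2:Add3,r3:Mul2,r4:28
cycle 10: CDB Add3=-51 // r0:4,r1:36,r2:-51,r3:Mul2,r4:28
cycle 11: CDB Add1=8 // r0:4,r1:36,r2:-51,r3:Mul2,r4:28
cycle 12: CDB Mul1=216 // r0:4,r1:36,r2:-51,r3:Mul2,r4:28
cycle 13: - // r0:4,r1:36,r2:-51,r3:Mul2,r4:28
cycle 14: CDB Mul2=-1836 // r0:4,r1:36,r2:-51,r3:-1836,r4:28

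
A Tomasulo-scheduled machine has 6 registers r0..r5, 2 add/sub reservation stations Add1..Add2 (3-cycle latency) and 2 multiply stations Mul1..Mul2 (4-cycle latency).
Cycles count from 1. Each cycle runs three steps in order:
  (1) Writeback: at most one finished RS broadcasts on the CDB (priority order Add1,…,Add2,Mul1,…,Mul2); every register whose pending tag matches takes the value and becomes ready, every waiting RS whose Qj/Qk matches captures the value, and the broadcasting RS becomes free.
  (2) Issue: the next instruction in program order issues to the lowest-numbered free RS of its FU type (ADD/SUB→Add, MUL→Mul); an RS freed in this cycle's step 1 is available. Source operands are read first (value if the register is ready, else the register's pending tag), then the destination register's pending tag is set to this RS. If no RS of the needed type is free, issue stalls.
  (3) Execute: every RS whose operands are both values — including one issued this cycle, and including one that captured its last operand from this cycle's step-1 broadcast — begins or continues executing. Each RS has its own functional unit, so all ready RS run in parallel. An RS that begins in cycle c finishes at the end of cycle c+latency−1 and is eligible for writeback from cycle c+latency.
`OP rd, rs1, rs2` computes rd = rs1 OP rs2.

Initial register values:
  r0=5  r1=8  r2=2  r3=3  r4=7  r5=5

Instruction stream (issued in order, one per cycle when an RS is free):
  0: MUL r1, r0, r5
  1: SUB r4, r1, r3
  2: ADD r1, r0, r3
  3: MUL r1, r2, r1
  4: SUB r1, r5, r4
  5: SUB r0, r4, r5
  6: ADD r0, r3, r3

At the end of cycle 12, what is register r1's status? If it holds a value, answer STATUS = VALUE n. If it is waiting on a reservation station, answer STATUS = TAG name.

STATUS = VALUE -17

  c1: issue MUL r1<-Mul1  regs: r0:5,r1:Mul1,r2:2,r3:3,r4:7,r5:5
  c2: issue SUB r4<-Add1  regs: r0:5,r1:Mul1,r2:2,r3:3,r4:Add1,r5:5
  c3: issue ADD r1<-Add2  regs: r0:5,r1:Add2,r2:2,r3:3,r4:Add1,r5:5
  c4: issue MUL r1<-Mul2  regs: r0:5,r1:Mul2,r2:2,r3:3,r4:Add1,r5:5
  c5: CDB Mul1=25; stall  regs: r0:5,r1:Mul2,r2:2,r3:3,r4:Add1,r5:5
  c6: CDB Add2=8; issue SUB r1<-Add2  regs: r0:5,r1:Add2,r2:2,r3:3,r4:Add1,r5:5
  c7: stall  regs: r0:5,r1:Add2,r2:2,r3:3,r4:Add1,r5:5
  c8: CDB Add1=22; issue SUB r0<-Add1  regs: r0:Add1,r1:Add2,r2:2,r3:3,r4:22,r5:5
  c9: stall  regs: r0:Add1,r1:Add2,r2:2,r3:3,r4:22,r5:5
  c10: CDB Mul2=16; stall  regs: r0:Add1,r1:Add2,r2:2,r3:3,r4:22,r5:5
  c11: CDB Add1=17; issue ADD r0<-Add1  regs: r0:Add1,r1:Add2,r2:2,r3:3,r4:22,r5:5
  c12: CDB Add2=-17  regs: r0:Add1,r1:-17,r2:2,r3:3,r4:22,r5:5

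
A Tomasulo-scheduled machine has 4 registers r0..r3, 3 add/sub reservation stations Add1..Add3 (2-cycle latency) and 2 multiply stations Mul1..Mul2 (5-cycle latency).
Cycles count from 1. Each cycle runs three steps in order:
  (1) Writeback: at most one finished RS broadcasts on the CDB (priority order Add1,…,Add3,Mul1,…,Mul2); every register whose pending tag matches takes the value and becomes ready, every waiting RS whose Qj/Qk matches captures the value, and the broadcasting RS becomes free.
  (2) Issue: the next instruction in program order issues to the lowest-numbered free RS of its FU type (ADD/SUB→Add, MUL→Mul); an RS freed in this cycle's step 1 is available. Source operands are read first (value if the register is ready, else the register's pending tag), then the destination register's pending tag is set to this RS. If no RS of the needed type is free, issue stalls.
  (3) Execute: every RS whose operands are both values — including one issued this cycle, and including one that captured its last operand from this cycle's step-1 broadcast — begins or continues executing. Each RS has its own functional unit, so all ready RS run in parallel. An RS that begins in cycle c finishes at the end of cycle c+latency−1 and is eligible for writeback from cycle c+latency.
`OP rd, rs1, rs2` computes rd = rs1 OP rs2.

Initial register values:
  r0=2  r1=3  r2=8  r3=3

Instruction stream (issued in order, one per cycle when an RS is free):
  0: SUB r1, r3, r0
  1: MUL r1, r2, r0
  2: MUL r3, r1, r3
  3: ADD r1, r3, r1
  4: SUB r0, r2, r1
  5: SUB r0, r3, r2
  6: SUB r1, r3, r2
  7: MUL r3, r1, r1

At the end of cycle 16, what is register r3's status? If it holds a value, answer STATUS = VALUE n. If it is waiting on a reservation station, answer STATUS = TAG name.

c1: issue SUB r1<-Add1 | r0:2,r1:Add1,r2:8,r3:3
c2: issue MUL r1<-Mul1 | r0:2,r1:Mul1,r2:8,r3:3
c3: CDB Add1=1; issue MUL r3<-Mul2 | r0:2,r1:Mul1,r2:8,r3:Mul2
c4: issue ADD r1<-Add1 | r0:2,r1:Add1,r2:8,r3:Mul2
c5: issue SUB r0<-Add2 | r0:Add2,r1:Add1,r2:8,r3:Mul2
c6: issue SUB r0<-Add3 | r0:Add3,r1:Add1,r2:8,r3:Mul2
c7: CDB Mul1=16; stall | r0:Add3,r1:Add1,r2:8,r3:Mul2
c8: stall | r0:Add3,r1:Add1,r2:8,r3:Mul2
c9: stall | r0:Add3,r1:Add1,r2:8,r3:Mul2
c10: stall | r0:Add3,r1:Add1,r2:8,r3:Mul2
c11: stall | r0:Add3,r1:Add1,r2:8,r3:Mul2
c12: CDB Mul2=48; stall | r0:Add3,r1:Add1,r2:8,r3:48
c13: stall | r0:Add3,r1:Add1,r2:8,r3:48
c14: CDB Add1=64; issue SUB r1<-Add1 | r0:Add3,r1:Add1,r2:8,r3:48
c15: CDB Add3=40; issue MUL r3<-Mul1 | r0:40,r1:Add1,r2:8,r3:Mul1
c16: CDB Add1=40 | r0:40,r1:40,r2:8,r3:Mul1

STATUS = TAG Mul1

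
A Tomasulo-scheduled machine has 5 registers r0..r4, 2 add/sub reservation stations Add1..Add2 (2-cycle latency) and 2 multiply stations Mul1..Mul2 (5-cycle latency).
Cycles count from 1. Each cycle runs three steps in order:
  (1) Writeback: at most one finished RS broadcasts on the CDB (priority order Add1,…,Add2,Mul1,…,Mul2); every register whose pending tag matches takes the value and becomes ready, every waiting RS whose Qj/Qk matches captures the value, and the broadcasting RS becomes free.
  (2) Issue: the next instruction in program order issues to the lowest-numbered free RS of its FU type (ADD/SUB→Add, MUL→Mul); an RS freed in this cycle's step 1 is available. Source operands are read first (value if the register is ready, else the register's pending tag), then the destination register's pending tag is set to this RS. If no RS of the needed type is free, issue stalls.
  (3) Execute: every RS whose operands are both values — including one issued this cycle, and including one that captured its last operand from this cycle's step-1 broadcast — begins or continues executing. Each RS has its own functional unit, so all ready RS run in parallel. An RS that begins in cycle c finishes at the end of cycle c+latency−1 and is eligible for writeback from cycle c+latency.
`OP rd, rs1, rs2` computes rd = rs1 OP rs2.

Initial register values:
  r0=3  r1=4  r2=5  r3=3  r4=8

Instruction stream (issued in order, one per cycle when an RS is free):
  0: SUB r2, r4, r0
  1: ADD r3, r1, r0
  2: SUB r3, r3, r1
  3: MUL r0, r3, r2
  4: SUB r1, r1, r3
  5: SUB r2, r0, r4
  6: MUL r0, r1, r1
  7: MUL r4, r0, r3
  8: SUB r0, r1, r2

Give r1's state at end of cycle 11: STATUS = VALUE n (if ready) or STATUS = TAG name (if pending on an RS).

STATUS = VALUE 1

cycle 1: issue SUB r2<-Add1 // r0:3,r1:4,r2:Add1,r3:3,r4:8
cycle 2: issue ADD r3<-Add2 // r0:3,r1:4,r2:Add1,r3:Add2,r4:8
cycle 3: CDB Add1=5; issue SUB r3<-Add1 // r0:3,r1:4,r2:5,r3:Add1,r4:8
cycle 4: CDB Add2=7; issue MUL r0<-Mul1 // r0:Mul1,r1:4,r2:5,r3:Add1,r4:8
cycle 5: issue SUB r1<-Add2 // r0:Mul1,r1:Add2,r2:5,r3:Add1,r4:8
cycle 6: CDB Add1=3; issue SUB r2<-Add1 // r0:Mul1,r1:Add2,r2:Add1,r3:3,r4:8
cycle 7: issue MUL r0<-Mul2 // r0:Mul2,r1:Add2,r2:Add1,r3:3,r4:8
cycle 8: CDB Add2=1; stall // r0:Mul2,r1:1,r2:Add1,r3:3,r4:8
cycle 9: stall // r0:Mul2,r1:1,r2:Add1,r3:3,r4:8
cycle 10: stall // r0:Mul2,r1:1,r2:Add1,r3:3,r4:8
cycle 11: CDB Mul1=15; issue MUL r4<-Mul1 // r0:Mul2,r1:1,r2:Add1,r3:3,r4:Mul1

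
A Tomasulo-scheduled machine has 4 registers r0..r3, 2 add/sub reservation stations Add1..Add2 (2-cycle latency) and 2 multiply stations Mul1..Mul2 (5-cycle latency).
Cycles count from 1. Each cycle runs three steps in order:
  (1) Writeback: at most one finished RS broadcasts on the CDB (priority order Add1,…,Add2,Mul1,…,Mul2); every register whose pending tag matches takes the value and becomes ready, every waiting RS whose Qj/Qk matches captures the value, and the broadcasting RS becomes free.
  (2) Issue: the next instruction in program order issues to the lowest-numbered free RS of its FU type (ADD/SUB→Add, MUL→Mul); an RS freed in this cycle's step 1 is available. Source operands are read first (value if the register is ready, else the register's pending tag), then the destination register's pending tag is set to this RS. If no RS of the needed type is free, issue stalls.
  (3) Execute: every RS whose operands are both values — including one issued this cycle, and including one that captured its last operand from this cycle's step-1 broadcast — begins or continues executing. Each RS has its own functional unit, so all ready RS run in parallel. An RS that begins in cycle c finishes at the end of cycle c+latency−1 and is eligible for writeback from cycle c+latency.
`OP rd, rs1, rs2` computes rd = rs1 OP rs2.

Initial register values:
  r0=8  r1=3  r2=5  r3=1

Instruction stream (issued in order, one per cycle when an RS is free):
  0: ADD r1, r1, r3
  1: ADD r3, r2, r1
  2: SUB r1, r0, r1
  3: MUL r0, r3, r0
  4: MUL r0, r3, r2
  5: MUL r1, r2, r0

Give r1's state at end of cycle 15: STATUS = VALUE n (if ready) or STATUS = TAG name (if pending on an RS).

STATUS = TAG Mul1

cycle 1: issue ADD r1<-Add1 // r0:8,r1:Add1,r2:5,r3:1
cycle 2: issue ADD r3<-Add2 // r0:8,r1:Add1,r2:5,r3:Add2
cycle 3: CDB Add1=4; issue SUB r1<-Add1 // r0:8,r1:Add1,r2:5,r3:Add2
cycle 4: issue MUL r0<-Mul1 // r0:Mul1,r1:Add1,r2:5,r3:Add2
cycle 5: CDB Add1=4; issue MUL r0<-Mul2 // r0:Mul2,r1:4,r2:5,r3:Add2
cycle 6: CDB Add2=9; stall // r0:Mul2,r1:4,r2:5,r3:9
cycle 7: stall // r0:Mul2,r1:4,r2:5,r3:9
cycle 8: stall // r0:Mul2,r1:4,r2:5,r3:9
cycle 9: stall // r0:Mul2,r1:4,r2:5,r3:9
cycle 10: stall // r0:Mul2,r1:4,r2:5,r3:9
cycle 11: CDB Mul1=72; issue MUL r1<-Mul1 // r0:Mul2,r1:Mul1,r2:5,r3:9
cycle 12: CDB Mul2=45 // r0:45,r1:Mul1,r2:5,r3:9
cycle 13: - // r0:45,r1:Mul1,r2:5,r3:9
cycle 14: - // r0:45,r1:Mul1,r2:5,r3:9
cycle 15: - // r0:45,r1:Mul1,r2:5,r3:9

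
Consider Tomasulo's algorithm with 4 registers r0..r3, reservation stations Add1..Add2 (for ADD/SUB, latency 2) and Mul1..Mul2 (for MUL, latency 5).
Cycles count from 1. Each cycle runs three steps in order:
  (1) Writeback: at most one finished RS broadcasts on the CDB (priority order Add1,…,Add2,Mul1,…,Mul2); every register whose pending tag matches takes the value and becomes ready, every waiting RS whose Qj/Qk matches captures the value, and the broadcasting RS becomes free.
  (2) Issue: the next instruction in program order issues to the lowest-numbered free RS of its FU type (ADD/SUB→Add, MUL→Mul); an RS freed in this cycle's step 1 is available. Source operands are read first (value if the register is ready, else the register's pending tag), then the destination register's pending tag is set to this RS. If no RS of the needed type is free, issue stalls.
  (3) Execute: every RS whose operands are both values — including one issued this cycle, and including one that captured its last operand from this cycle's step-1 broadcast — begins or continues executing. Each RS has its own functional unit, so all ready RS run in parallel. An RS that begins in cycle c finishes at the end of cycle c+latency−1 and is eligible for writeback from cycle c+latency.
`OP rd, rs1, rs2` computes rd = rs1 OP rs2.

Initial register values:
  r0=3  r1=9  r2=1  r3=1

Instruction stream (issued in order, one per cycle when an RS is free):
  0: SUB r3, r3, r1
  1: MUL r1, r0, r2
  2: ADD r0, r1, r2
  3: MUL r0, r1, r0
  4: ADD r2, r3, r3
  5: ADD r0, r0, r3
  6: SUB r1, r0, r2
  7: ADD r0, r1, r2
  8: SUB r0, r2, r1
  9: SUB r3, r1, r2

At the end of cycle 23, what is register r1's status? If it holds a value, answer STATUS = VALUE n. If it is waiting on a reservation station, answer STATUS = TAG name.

c1: issue SUB r3<-Add1 | r0:3,r1:9,r2:1,r3:Add1
c2: issue MUL r1<-Mul1 | r0:3,r1:Mul1,r2:1,r3:Add1
c3: CDB Add1=-8; issue ADD r0<-Add1 | r0:Add1,r1:Mul1,r2:1,r3:-8
c4: issue MUL r0<-Mul2 | r0:Mul2,r1:Mul1,r2:1,r3:-8
c5: issue ADD r2<-Add2 | r0:Mul2,r1:Mul1,r2:Add2,r3:-8
c6: stall | r0:Mul2,r1:Mul1,r2:Add2,r3:-8
c7: CDB Add2=-16; issue ADD r0<-Add2 | r0:Add2,r1:Mul1,r2:-16,r3:-8
c8: CDB Mul1=3; stall | r0:Add2,r1:3,r2:-16,r3:-8
c9: stall | r0:Add2,r1:3,r2:-16,r3:-8
c10: CDB Add1=4; issue SUB r1<-Add1 | r0:Add2,r1:Add1,r2:-16,r3:-8
c11: stall | r0:Add2,r1:Add1,r2:-16,r3:-8
c12: stall | r0:Add2,r1:Add1,r2:-16,r3:-8
c13: stall | r0:Add2,r1:Add1,r2:-16,r3:-8
c14: stall | r0:Add2,r1:Add1,r2:-16,r3:-8
c15: CDB Mul2=12; stall | r0:Add2,r1:Add1,r2:-16,r3:-8
c16: stall | r0:Add2,r1:Add1,r2:-16,r3:-8
c17: CDB Add2=4; issue ADD r0<-Add2 | r0:Add2,r1:Add1,r2:-16,r3:-8
c18: stall | r0:Add2,r1:Add1,r2:-16,r3:-8
c19: CDB Add1=20; issue SUB r0<-Add1 | r0:Add1,r1:20,r2:-16,r3:-8
c20: stall | r0:Add1,r1:20,r2:-16,r3:-8
c21: CDB Add1=-36; issue SUB r3<-Add1 | r0:-36,r1:20,r2:-16,r3:Add1
c22: CDB Add2=4 | r0:-36,r1:20,r2:-16,r3:Add1
c23: CDB Add1=36 | r0:-36,r1:20,r2:-16,r3:36

STATUS = VALUE 20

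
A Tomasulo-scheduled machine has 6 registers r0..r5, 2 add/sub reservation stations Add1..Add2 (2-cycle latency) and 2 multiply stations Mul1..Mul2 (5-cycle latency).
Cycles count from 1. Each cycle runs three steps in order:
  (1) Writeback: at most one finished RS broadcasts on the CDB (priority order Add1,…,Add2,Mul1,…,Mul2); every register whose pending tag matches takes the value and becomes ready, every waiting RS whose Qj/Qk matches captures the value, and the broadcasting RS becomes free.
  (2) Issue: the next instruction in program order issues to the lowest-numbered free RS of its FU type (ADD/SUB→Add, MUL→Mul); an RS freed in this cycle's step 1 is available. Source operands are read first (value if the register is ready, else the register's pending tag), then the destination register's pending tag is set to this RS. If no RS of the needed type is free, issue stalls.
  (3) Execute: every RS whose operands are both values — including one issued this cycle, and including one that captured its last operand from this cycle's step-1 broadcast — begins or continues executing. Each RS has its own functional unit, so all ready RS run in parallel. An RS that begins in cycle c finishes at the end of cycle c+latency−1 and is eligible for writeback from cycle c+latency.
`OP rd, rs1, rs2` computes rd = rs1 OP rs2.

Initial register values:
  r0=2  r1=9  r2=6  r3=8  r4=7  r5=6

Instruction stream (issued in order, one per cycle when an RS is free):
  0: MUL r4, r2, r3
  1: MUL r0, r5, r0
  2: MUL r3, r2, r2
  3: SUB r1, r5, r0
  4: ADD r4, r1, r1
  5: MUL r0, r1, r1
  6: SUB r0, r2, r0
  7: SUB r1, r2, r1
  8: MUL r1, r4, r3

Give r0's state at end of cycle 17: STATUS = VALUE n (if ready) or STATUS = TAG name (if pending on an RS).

c1: issue MUL r4<-Mul1 | r0:2,r1:9,r2:6,r3:8,r4:Mul1,r5:6
c2: issue MUL r0<-Mul2 | r0:Mul2,r1:9,r2:6,r3:8,r4:Mul1,r5:6
c3: stall | r0:Mul2,r1:9,r2:6,r3:8,r4:Mul1,r5:6
c4: stall | r0:Mul2,r1:9,r2:6,r3:8,r4:Mul1,r5:6
c5: stall | r0:Mul2,r1:9,r2:6,r3:8,r4:Mul1,r5:6
c6: CDB Mul1=48; issue MUL r3<-Mul1 | r0:Mul2,r1:9,r2:6,r3:Mul1,r4:48,r5:6
c7: CDB Mul2=12; issue SUB r1<-Add1 | r0:12,r1:Add1,r2:6,r3:Mul1,r4:48,r5:6
c8: issue ADD r4<-Add2 | r0:12,r1:Add1,r2:6,r3:Mul1,r4:Add2,r5:6
c9: CDB Add1=-6; issue MUL r0<-Mul2 | r0:Mul2,r1:-6,r2:6,r3:Mul1,r4:Add2,r5:6
c10: issue SUB r0<-Add1 | r0:Add1,r1:-6,r2:6,r3:Mul1,r4:Add2,r5:6
c11: CDB Add2=-12; issue SUB r1<-Add2 | r0:Add1,r1:Add2,r2:6,r3:Mul1,r4:-12,r5:6
c12: CDB Mul1=36; issue MUL r1<-Mul1 | r0:Add1,r1:Mul1,r2:6,r3:36,r4:-12,r5:6
c13: CDB Add2=12 | r0:Add1,r1:Mul1,r2:6,r3:36,r4:-12,r5:6
c14: CDB Mul2=36 | r0:Add1,r1:Mul1,r2:6,r3:36,r4:-12,r5:6
c15: - | r0:Add1,r1:Mul1,r2:6,r3:36,r4:-12,r5:6
c16: CDB Add1=-30 | r0:-30,r1:Mul1,r2:6,r3:36,r4:-12,r5:6
c17: CDB Mul1=-432 | r0:-30,r1:-432,r2:6,r3:36,r4:-12,r5:6

STATUS = VALUE -30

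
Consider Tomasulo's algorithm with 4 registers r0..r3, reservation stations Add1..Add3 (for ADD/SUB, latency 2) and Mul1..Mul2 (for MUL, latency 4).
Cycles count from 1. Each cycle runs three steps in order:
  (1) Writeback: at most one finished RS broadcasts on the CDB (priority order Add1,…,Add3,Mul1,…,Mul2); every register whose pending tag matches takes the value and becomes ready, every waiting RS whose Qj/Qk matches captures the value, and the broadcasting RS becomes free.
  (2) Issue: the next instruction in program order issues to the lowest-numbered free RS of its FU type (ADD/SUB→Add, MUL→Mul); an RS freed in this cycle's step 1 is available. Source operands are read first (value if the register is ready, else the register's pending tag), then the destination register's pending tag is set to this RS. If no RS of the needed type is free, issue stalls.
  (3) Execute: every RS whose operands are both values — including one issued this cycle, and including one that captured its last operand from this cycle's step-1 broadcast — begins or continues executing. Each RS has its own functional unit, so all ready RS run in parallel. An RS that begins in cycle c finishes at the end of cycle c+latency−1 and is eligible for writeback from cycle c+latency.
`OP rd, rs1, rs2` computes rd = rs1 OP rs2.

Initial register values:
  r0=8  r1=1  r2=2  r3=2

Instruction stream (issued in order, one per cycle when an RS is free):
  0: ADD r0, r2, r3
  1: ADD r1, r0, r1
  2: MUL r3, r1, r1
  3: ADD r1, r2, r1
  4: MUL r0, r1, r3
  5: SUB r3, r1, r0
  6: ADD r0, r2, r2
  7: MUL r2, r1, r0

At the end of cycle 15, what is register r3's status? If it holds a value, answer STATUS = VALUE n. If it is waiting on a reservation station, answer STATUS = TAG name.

STATUS = TAG Add2

cycle 1: issue ADD r0<-Add1 // r0:Add1,r1:1,r2:2,r3:2
cycle 2: issue ADD r1<-Add2 // r0:Add1,r1:Add2,r2:2,r3:2
cycle 3: CDB Add1=4; issue MUL r3<-Mul1 // r0:4,r1:Add2,r2:2,r3:Mul1
cycle 4: issue ADD r1<-Add1 // r0:4,r1:Add1,r2:2,r3:Mul1
cycle 5: CDB Add2=5; issue MUL r0<-Mul2 // r0:Mul2,r1:Add1,r2:2,r3:Mul1
cycle 6: issue SUB r3<-Add2 // r0:Mul2,r1:Add1,r2:2,r3:Add2
cycle 7: CDB Add1=7; issue ADD r0<-Add1 // r0:Add1,r1:7,r2:2,r3:Add2
cycle 8: stall // r0:Add1,r1:7,r2:2,r3:Add2
cycle 9: CDB Add1=4; stall // r0:4,r1:7,r2:2,r3:Add2
cycle 10: CDB Mul1=25; issue MUL r2<-Mul1 // r0:4,r1:7,r2:Mul1,r3:Add2
cycle 11: - // r0:4,r1:7,r2:Mul1,r3:Add2
cycle 12: - // r0:4,r1:7,r2:Mul1,r3:Add2
cycle 13: - // r0:4,r1:7,r2:Mul1,r3:Add2
cycle 14: CDB Mul1=28 // r0:4,r1:7,r2:28,r3:Add2
cycle 15: CDB Mul2=175 // r0:4,r1:7,r2:28,r3:Add2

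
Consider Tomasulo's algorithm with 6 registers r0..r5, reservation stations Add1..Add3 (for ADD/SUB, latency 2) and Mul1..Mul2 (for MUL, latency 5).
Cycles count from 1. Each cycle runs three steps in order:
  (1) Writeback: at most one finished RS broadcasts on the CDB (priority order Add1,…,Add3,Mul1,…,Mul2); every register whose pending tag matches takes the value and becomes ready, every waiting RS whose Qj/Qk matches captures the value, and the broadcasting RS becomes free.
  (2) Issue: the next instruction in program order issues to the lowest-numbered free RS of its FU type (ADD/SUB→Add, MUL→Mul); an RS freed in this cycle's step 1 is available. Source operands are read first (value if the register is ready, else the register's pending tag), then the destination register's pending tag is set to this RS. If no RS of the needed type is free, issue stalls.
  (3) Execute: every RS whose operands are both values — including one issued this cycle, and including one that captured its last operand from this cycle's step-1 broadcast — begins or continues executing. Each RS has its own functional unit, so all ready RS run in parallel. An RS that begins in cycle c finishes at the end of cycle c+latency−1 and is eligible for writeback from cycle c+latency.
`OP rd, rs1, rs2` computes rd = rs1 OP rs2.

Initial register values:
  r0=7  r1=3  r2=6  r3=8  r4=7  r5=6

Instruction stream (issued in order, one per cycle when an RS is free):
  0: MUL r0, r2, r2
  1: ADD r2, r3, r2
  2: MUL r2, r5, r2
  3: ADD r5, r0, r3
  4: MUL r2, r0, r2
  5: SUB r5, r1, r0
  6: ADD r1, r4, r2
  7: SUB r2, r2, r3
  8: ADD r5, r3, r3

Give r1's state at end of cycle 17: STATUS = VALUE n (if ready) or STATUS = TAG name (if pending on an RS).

cycle 1: issue MUL r0<-Mul1 // r0:Mul1,r1:3,r2:6,r3:8,r4:7,r5:6
cycle 2: issue ADD r2<-Add1 // r0:Mul1,r1:3,r2:Add1,r3:8,r4:7,r5:6
cycle 3: issue MUL r2<-Mul2 // r0:Mul1,r1:3,r2:Mul2,r3:8,r4:7,r5:6
cycle 4: CDB Add1=14; issue ADD r5<-Add1 // r0:Mul1,r1:3,r2:Mul2,r3:8,r4:7,r5:Add1
cycle 5: stall // r0:Mul1,r1:3,r2:Mul2,r3:8,r4:7,r5:Add1
cycle 6: CDB Mul1=36; issue MUL r2<-Mul1 // r0:36,r1:3,r2:Mul1,r3:8,r4:7,r5:Add1
cycle 7: issue SUB r5<-Add2 // r0:36,r1:3,r2:Mul1,r3:8,r4:7,r5:Add2
cycle 8: CDB Add1=44; issue ADD r1<-Add1 // r0:36,r1:Add1,r2:Mul1,r3:8,r4:7,r5:Add2
cycle 9: CDB Add2=-33; issue SUB r2<-Add2 // r0:36,r1:Add1,r2:Add2,r3:8,r4:7,r5:-33
cycle 10: CDB Mul2=84; issue ADD r5<-Add3 // r0:36,r1:Add1,r2:Add2,r3:8,r4:7,r5:Add3
cycle 11: - // r0:36,r1:Add1,r2:Add2,r3:8,r4:7,r5:Add3
cycle 12: CDB Add3=16 // r0:36,r1:Add1,r2:Add2,r3:8,r4:7,r5:16
cycle 13: - // r0:36,r1:Add1,r2:Add2,r3:8,r4:7,r5:16
cycle 14: - // r0:36,r1:Add1,r2:Add2,r3:8,r4:7,r5:16
cycle 15: CDB Mul1=3024 // r0:36,r1:Add1,r2:Add2,r3:8,r4:7,r5:16
cycle 16: - // r0:36,r1:Add1,r2:Add2,r3:8,r4:7,r5:16
cycle 17: CDB Add1=3031 // r0:36,r1:3031,r2:Add2,r3:8,r4:7,r5:16

STATUS = VALUE 3031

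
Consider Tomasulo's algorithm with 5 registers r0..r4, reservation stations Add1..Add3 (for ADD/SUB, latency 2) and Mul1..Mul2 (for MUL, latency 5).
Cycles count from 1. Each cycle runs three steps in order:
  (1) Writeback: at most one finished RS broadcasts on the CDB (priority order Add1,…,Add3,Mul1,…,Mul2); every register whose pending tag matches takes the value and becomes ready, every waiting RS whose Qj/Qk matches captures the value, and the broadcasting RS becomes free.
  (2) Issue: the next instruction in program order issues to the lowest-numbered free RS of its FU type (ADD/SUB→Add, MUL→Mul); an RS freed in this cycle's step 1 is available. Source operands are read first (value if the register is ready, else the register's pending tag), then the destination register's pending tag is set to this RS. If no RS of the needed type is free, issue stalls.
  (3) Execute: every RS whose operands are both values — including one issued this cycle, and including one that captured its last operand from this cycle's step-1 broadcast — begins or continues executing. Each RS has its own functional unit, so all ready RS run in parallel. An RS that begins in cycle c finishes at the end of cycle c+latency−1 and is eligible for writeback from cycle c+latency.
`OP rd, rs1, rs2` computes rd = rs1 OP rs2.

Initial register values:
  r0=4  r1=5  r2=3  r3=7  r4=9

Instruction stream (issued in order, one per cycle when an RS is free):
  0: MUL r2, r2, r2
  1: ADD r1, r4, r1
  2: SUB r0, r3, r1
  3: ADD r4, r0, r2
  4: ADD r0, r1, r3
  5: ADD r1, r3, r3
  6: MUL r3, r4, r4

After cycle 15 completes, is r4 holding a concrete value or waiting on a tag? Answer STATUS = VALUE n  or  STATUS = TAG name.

STATUS = VALUE 2

  c1: issue MUL r2<-Mul1  regs: r0:4,r1:5,r2:Mul1,r3:7,r4:9
  c2: issue ADD r1<-Add1  regs: r0:4,r1:Add1,r2:Mul1,r3:7,r4:9
  c3: issue SUB r0<-Add2  regs: r0:Add2,r1:Add1,r2:Mul1,r3:7,r4:9
  c4: CDB Add1=14; issue ADD r4<-Add1  regs: r0:Add2,r1:14,r2:Mul1,r3:7,r4:Add1
  c5: issue ADD r0<-Add3  regs: r0:Add3,r1:14,r2:Mul1,r3:7,r4:Add1
  c6: CDB Add2=-7; issue ADD r1<-Add2  regs: r0:Add3,r1:Add2,r2:Mul1,r3:7,r4:Add1
  c7: CDB Add3=21; issue MUL r3<-Mul2  regs: r0:21,r1:Add2,r2:Mul1,r3:Mul2,r4:Add1
  c8: CDB Add2=14  regs: r0:21,r1:14,r2:Mul1,r3:Mul2,r4:Add1
  c9: CDB Mul1=9  regs: r0:21,r1:14,r2:9,r3:Mul2,r4:Add1
  c10: -  regs: r0:21,r1:14,r2:9,r3:Mul2,r4:Add1
  c11: CDB Add1=2  regs: r0:21,r1:14,r2:9,r3:Mul2,r4:2
  c12: -  regs: r0:21,r1:14,r2:9,r3:Mul2,r4:2
  c13: -  regs: r0:21,r1:14,r2:9,r3:Mul2,r4:2
  c14: -  regs: r0:21,r1:14,r2:9,r3:Mul2,r4:2
  c15: -  regs: r0:21,r1:14,r2:9,r3:Mul2,r4:2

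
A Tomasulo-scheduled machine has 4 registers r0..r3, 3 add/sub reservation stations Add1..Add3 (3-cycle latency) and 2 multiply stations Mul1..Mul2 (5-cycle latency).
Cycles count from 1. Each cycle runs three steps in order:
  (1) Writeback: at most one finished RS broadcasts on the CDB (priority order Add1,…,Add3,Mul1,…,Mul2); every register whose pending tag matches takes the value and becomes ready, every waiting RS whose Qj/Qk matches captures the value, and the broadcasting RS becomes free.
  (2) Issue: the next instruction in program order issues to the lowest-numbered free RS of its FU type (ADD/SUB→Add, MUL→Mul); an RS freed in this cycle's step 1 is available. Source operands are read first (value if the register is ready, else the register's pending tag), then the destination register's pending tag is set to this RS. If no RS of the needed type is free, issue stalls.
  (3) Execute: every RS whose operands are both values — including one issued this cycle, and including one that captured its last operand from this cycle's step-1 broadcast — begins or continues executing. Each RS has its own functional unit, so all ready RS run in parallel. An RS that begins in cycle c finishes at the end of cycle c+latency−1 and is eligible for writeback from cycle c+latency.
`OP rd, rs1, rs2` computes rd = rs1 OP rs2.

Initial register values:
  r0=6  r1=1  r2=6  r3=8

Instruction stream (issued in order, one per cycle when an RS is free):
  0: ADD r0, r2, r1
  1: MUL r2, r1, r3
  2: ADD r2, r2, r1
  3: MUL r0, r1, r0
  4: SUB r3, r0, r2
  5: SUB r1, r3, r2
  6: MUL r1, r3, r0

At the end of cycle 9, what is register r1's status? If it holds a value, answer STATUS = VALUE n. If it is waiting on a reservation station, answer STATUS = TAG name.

cycle 1: issue ADD r0<-Add1 // r0:Add1,r1:1,r2:6,r3:8
cycle 2: issue MUL r2<-Mul1 // r0:Add1,r1:1,r2:Mul1,r3:8
cycle 3: issue ADD r2<-Add2 // r0:Add1,r1:1,r2:Add2,r3:8
cycle 4: CDB Add1=7; issue MUL r0<-Mul2 // r0:Mul2,r1:1,r2:Add2,r3:8
cycle 5: issue SUB r3<-Add1 // r0:Mul2,r1:1,r2:Add2,r3:Add1
cycle 6: issue SUB r1<-Add3 // r0:Mul2,r1:Add3,r2:Add2,r3:Add1
cycle 7: CDB Mul1=8; issue MUL r1<-Mul1 // r0:Mul2,r1:Mul1,r2:Add2,r3:Add1
cycle 8: - // r0:Mul2,r1:Mul1,r2:Add2,r3:Add1
cycle 9: CDB Mul2=7 // r0:7,r1:Mul1,r2:Add2,r3:Add1

STATUS = TAG Mul1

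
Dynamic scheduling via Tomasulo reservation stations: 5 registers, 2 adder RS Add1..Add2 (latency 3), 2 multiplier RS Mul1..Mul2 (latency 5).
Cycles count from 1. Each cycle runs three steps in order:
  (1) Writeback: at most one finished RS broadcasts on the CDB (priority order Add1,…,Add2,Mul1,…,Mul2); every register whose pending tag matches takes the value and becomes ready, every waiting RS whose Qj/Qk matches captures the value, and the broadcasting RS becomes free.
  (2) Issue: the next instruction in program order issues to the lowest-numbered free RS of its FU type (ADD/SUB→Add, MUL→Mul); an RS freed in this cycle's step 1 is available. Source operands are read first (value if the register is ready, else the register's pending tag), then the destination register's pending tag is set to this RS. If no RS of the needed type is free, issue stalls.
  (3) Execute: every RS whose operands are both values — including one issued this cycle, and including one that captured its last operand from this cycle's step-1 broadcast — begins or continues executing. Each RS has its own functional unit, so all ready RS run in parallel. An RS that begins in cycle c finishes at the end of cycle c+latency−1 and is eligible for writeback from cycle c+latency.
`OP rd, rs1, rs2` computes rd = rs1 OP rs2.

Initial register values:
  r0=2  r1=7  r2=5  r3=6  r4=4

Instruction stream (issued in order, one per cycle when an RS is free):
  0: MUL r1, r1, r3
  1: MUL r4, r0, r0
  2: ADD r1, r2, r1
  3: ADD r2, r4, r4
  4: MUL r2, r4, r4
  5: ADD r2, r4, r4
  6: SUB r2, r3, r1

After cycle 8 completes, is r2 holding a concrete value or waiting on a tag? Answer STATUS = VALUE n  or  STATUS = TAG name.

STATUS = TAG Mul1

cycle 1: issue MUL r1<-Mul1 // r0:2,r1:Mul1,r2:5,r3:6,r4:4
cycle 2: issue MUL r4<-Mul2 // r0:2,r1:Mul1,r2:5,r3:6,r4:Mul2
cycle 3: issue ADD r1<-Add1 // r0:2,r1:Add1,r2:5,r3:6,r4:Mul2
cycle 4: issue ADD r2<-Add2 // r0:2,r1:Add1,r2:Add2,r3:6,r4:Mul2
cycle 5: stall // r0:2,r1:Add1,r2:Add2,r3:6,r4:Mul2
cycle 6: CDB Mul1=42; issue MUL r2<-Mul1 // r0:2,r1:Add1,r2:Mul1,r3:6,r4:Mul2
cycle 7: CDB Mul2=4; stall // r0:2,r1:Add1,r2:Mul1,r3:6,r4:4
cycle 8: stall // r0:2,r1:Add1,r2:Mul1,r3:6,r4:4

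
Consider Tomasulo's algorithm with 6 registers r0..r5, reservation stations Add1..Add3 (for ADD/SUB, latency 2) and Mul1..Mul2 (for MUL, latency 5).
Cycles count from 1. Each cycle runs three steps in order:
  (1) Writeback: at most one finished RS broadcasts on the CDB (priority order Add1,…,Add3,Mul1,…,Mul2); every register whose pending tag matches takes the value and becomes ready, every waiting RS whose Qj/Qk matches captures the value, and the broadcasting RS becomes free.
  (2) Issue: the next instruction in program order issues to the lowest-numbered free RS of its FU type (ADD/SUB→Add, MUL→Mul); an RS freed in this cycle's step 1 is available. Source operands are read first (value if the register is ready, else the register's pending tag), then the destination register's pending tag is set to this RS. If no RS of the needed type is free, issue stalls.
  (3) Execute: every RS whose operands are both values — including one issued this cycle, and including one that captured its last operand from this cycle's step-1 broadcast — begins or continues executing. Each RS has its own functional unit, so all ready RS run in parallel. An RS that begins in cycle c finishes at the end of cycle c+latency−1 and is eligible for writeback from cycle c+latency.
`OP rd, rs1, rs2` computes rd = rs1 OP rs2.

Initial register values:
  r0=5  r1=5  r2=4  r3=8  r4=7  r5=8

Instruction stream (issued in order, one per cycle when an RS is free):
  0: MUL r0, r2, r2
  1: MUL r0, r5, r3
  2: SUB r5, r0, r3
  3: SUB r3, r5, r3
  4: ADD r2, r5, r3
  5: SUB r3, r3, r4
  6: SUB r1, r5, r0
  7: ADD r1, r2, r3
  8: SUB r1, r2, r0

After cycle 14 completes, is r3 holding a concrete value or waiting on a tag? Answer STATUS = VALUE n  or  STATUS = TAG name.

STATUS = VALUE 41

cycle 1: issue MUL r0<-Mul1 // r0:Mul1,r1:5,r2:4,r3:8,r4:7,r5:8
cycle 2: issue MUL r0<-Mul2 // r0:Mul2,r1:5,r2:4,r3:8,r4:7,r5:8
cycle 3: issue SUB r5<-Add1 // r0:Mul2,r1:5,r2:4,r3:8,r4:7,r5:Add1
cycle 4: issue SUB r3<-Add2 // r0:Mul2,r1:5,r2:4,r3:Add2,r4:7,r5:Add1
cycle 5: issue ADD r2<-Add3 // r0:Mul2,r1:5,r2:Add3,r3:Add2,r4:7,r5:Add1
cycle 6: CDB Mul1=16; stall // r0:Mul2,r1:5,r2:Add3,r3:Add2,r4:7,r5:Add1
cycle 7: CDB Mul2=64; stall // r0:64,r1:5,r2:Add3,r3:Add2,r4:7,r5:Add1
cycle 8: stall // r0:64,r1:5,r2:Add3,r3:Add2,r4:7,r5:Add1
cycle 9: CDB Add1=56; issue SUB r3<-Add1 // r0:64,r1:5,r2:Add3,r3:Add1,r4:7,r5:56
cycle 10: stall // r0:64,r1:5,r2:Add3,r3:Add1,r4:7,r5:56
cycle 11: CDB Add2=48; issue SUB r1<-Add2 // r0:64,r1:Add2,r2:Add3,r3:Add1,r4:7,r5:56
cycle 12: stall // r0:64,r1:Add2,r2:Add3,r3:Add1,r4:7,r5:56
cycle 13: CDB Add1=41; issue ADD r1<-Add1 // r0:64,r1:Add1,r2:Add3,r3:41,r4:7,r5:56
cycle 14: CDB Add2=-8; issue SUB r1<-Add2 // r0:64,r1:Add2,r2:Add3,r3:41,r4:7,r5:56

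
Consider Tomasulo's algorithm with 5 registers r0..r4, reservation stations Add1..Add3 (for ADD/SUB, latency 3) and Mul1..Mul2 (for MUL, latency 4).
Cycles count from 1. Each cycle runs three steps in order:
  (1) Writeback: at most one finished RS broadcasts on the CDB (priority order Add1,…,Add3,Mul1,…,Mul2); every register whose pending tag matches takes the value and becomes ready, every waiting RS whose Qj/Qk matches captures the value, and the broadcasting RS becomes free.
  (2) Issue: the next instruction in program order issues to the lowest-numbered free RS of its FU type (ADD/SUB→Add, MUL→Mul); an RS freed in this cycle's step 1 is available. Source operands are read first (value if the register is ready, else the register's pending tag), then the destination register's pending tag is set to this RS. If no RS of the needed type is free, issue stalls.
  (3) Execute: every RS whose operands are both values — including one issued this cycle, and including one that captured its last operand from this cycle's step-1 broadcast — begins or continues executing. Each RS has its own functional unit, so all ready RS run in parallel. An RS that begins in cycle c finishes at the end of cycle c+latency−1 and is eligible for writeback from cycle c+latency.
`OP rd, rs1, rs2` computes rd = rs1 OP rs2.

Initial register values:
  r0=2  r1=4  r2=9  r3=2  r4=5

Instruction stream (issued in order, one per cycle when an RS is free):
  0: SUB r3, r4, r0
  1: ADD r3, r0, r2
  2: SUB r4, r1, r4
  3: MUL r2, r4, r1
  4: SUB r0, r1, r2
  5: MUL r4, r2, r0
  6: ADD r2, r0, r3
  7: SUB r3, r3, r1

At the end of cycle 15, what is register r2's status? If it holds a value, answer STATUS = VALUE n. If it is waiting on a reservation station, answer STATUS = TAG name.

cycle 1: issue SUB r3<-Add1 // r0:2,r1:4,r2:9,r3:Add1,r4:5
cycle 2: issue ADD r3<-Add2 // r0:2,r1:4,r2:9,r3:Add2,r4:5
cycle 3: issue SUB r4<-Add3 // r0:2,r1:4,r2:9,r3:Add2,r4:Add3
cycle 4: CDB Add1=3; issue MUL r2<-Mul1 // r0:2,r1:4,r2:Mul1,r3:Add2,r4:Add3
cycle 5: CDB Add2=11; issue SUB r0<-Add1 // r0:Add1,r1:4,r2:Mul1,r3:11,r4:Add3
cycle 6: CDB Add3=-1; issue MUL r4<-Mul2 // r0:Add1,r1:4,r2:Mul1,r3:11,r4:Mul2
cycle 7: issue ADD r2<-Add2 // r0:Add1,r1:4,r2:Add2,r3:11,r4:Mul2
cycle 8: issue SUB r3<-Add3 // r0:Add1,r1:4,r2:Add2,r3:Add3,r4:Mul2
cycle 9: - // r0:Add1,r1:4,r2:Add2,r3:Add3,r4:Mul2
cycle 10: CDB Mul1=-4 // r0:Add1,r1:4,r2:Add2,r3:Add3,r4:Mul2
cycle 11: CDB Add3=7 // r0:Add1,r1:4,r2:Add2,r3:7,r4:Mul2
cycle 12: - // r0:Add1,r1:4,r2:Add2,r3:7,r4:Mul2
cycle 13: CDB Add1=8 // r0:8,r1:4,r2:Add2,r3:7,r4:Mul2
cycle 14: - // r0:8,r1:4,r2:Add2,r3:7,r4:Mul2
cycle 15: - // r0:8,r1:4,r2:Add2,r3:7,r4:Mul2

STATUS = TAG Add2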